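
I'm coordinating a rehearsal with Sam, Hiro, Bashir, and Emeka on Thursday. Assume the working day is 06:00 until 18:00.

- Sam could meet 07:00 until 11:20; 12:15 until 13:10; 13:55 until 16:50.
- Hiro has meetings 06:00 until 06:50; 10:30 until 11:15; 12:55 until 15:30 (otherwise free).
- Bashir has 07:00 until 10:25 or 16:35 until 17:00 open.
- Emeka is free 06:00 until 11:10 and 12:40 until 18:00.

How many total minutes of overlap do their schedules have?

220

Sam free: 07:00-11:20, 12:15-13:10, 13:55-16:50.
Hiro free: 06:50-10:30, 11:15-12:55, 15:30-18:00 (invert busy blocks within the working day).
Bashir free: 07:00-10:25, 16:35-17:00.
Emeka free: 06:00-11:10, 12:40-18:00.
Sam ∩ Hiro: 07:00-10:30, 11:15-11:20, 12:15-12:55, 15:30-16:50.
Sam ∩ Hiro ∩ Bashir: 07:00-10:25, 16:35-16:50.
Sam ∩ Hiro ∩ Bashir ∩ Emeka: 07:00-10:25, 16:35-16:50.
Summing the common windows: 205 + 15 = 220 minutes.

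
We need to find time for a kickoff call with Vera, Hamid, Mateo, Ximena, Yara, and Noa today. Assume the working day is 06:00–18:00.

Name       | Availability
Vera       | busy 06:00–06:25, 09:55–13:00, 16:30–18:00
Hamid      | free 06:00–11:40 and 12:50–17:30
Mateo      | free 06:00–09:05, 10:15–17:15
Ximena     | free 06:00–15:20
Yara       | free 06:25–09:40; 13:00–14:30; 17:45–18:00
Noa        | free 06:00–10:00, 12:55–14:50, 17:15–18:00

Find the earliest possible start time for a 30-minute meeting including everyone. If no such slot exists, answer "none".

06:25

Vera free: 06:25-09:55, 13:00-16:30 (invert busy blocks within the working day).
Hamid free: 06:00-11:40, 12:50-17:30.
Mateo free: 06:00-09:05, 10:15-17:15.
Ximena free: 06:00-15:20.
Yara free: 06:25-09:40, 13:00-14:30, 17:45-18:00.
Noa free: 06:00-10:00, 12:55-14:50, 17:15-18:00.
Vera ∩ Hamid: 06:25-09:55, 13:00-16:30.
Vera ∩ Hamid ∩ Mateo: 06:25-09:05, 13:00-16:30.
Vera ∩ Hamid ∩ Mateo ∩ Ximena: 06:25-09:05, 13:00-15:20.
Vera ∩ Hamid ∩ Mateo ∩ Ximena ∩ Yara: 06:25-09:05, 13:00-14:30.
Vera ∩ Hamid ∩ Mateo ∩ Ximena ∩ Yara ∩ Noa: 06:25-09:05, 13:00-14:30.
The first common window of at least 30 minutes is 06:25-09:05, so the earliest start is 06:25.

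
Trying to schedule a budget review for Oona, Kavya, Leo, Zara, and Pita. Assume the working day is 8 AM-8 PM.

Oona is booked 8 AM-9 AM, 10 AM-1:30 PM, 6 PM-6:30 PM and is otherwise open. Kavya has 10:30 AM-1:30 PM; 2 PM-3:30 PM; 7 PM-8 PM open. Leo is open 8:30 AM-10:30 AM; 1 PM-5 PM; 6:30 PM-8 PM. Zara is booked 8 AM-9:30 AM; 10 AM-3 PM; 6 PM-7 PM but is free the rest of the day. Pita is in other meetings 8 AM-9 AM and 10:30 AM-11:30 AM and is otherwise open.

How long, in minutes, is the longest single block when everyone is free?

Oona free: 09:00-10:00, 13:30-18:00, 18:30-20:00 (invert busy blocks within the working day).
Kavya free: 10:30-13:30, 14:00-15:30, 19:00-20:00.
Leo free: 08:30-10:30, 13:00-17:00, 18:30-20:00.
Zara free: 09:30-10:00, 15:00-18:00, 19:00-20:00 (invert busy blocks within the working day).
Pita free: 09:00-10:30, 11:30-20:00 (invert busy blocks within the working day).
Oona ∩ Kavya: 14:00-15:30, 19:00-20:00.
Oona ∩ Kavya ∩ Leo: 14:00-15:30, 19:00-20:00.
Oona ∩ Kavya ∩ Leo ∩ Zara: 15:00-15:30, 19:00-20:00.
Oona ∩ Kavya ∩ Leo ∩ Zara ∩ Pita: 15:00-15:30, 19:00-20:00.
Those are the intersection windows.
The longest is 19:00-20:00 at 60 minutes.

60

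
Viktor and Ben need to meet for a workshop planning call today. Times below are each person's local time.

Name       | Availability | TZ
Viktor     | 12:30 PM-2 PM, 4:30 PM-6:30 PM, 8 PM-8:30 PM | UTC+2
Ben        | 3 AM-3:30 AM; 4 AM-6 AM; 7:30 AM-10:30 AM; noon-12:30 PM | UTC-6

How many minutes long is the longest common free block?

Viktor in UTC: 10:30-12:00, 14:30-16:30, 18:00-18:30 (subtract 2h to convert from UTC+2).
Ben in UTC: 09:00-09:30, 10:00-12:00, 13:30-16:30, 18:00-18:30 (add 6h to convert from UTC-6).
Viktor ∩ Ben: 10:30-12:00, 14:30-16:30, 18:00-18:30.
Those are the intersection windows.
The longest is 14:30-16:30 at 120 minutes.

120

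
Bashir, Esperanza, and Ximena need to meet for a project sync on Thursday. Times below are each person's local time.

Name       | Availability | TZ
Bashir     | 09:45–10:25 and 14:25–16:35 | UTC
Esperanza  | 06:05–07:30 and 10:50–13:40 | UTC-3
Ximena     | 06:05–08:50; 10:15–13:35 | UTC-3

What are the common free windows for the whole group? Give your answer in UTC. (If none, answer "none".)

09:45-10:25, 14:25-16:35

Bashir in UTC: 09:45-10:25, 14:25-16:35.
Esperanza in UTC: 09:05-10:30, 13:50-16:40 (add 3h to convert from UTC-3).
Ximena in UTC: 09:05-11:50, 13:15-16:35 (add 3h to convert from UTC-3).
Bashir ∩ Esperanza: 09:45-10:25, 14:25-16:35.
Bashir ∩ Esperanza ∩ Ximena: 09:45-10:25, 14:25-16:35.
Those are the intersection windows.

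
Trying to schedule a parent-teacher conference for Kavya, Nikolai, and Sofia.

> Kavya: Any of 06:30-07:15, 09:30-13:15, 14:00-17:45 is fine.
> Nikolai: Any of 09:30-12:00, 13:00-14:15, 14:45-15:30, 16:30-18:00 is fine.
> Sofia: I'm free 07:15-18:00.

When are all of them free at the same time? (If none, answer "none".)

Kavya ∩ Nikolai: 09:30-12:00, 13:00-13:15, 14:00-14:15, 14:45-15:30, 16:30-17:45.
Kavya ∩ Nikolai ∩ Sofia: 09:30-12:00, 13:00-13:15, 14:00-14:15, 14:45-15:30, 16:30-17:45.

09:30-12:00, 13:00-13:15, 14:00-14:15, 14:45-15:30, 16:30-17:45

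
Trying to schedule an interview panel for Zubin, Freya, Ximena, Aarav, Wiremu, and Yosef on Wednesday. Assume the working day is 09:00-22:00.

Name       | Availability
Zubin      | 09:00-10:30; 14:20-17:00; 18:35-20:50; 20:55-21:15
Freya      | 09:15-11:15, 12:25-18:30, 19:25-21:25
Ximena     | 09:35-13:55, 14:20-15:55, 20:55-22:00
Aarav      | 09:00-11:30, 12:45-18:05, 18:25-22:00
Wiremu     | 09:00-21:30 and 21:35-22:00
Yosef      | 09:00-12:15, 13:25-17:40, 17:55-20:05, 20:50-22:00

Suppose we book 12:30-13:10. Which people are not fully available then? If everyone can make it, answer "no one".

Zubin: not fully free for 12:30-13:10. Freya: free for 12:30-13:10. Ximena: free for 12:30-13:10. Aarav: not fully free for 12:30-13:10. Wiremu: free for 12:30-13:10. Yosef: not fully free for 12:30-13:10.

Aarav, Yosef, Zubin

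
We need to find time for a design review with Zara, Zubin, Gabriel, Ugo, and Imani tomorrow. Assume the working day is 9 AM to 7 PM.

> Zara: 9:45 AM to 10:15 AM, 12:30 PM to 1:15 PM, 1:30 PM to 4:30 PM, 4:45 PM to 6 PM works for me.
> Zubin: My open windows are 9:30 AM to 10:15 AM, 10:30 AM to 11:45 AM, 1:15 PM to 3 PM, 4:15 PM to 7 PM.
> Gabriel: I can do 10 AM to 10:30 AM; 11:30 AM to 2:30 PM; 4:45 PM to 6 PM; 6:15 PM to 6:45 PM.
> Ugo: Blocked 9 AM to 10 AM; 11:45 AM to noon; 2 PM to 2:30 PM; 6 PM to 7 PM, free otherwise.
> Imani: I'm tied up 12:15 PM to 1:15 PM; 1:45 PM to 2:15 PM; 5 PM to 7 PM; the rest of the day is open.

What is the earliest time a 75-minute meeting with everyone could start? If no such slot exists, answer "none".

none

Zara free: 09:45-10:15, 12:30-13:15, 13:30-16:30, 16:45-18:00.
Zubin free: 09:30-10:15, 10:30-11:45, 13:15-15:00, 16:15-19:00.
Gabriel free: 10:00-10:30, 11:30-14:30, 16:45-18:00, 18:15-18:45.
Ugo free: 10:00-11:45, 12:00-14:00, 14:30-18:00 (invert busy blocks within the working day).
Imani free: 09:00-12:15, 13:15-13:45, 14:15-17:00 (invert busy blocks within the working day).
Zara ∩ Zubin: 09:45-10:15, 13:30-15:00, 16:15-16:30, 16:45-18:00.
Zara ∩ Zubin ∩ Gabriel: 10:00-10:15, 13:30-14:30, 16:45-18:00.
Zara ∩ Zubin ∩ Gabriel ∩ Ugo: 10:00-10:15, 13:30-14:00, 16:45-18:00.
Zara ∩ Zubin ∩ Gabriel ∩ Ugo ∩ Imani: 10:00-10:15, 13:30-13:45, 16:45-17:00.
No common window is at least 75 minutes long.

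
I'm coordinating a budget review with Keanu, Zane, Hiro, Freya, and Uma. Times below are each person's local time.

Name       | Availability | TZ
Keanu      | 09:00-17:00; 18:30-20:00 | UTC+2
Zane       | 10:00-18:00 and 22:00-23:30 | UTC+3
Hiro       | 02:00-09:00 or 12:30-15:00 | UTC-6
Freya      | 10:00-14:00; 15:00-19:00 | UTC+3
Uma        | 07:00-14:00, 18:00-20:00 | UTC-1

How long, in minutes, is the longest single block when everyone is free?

Keanu in UTC: 07:00-15:00, 16:30-18:00 (subtract 2h to convert from UTC+2).
Zane in UTC: 07:00-15:00, 19:00-20:30 (subtract 3h to convert from UTC+3).
Hiro in UTC: 08:00-15:00, 18:30-21:00 (add 6h to convert from UTC-6).
Freya in UTC: 07:00-11:00, 12:00-16:00 (subtract 3h to convert from UTC+3).
Uma in UTC: 08:00-15:00, 19:00-21:00 (add 1h to convert from UTC-1).
Keanu ∩ Zane: 07:00-15:00.
Keanu ∩ Zane ∩ Hiro: 08:00-15:00.
Keanu ∩ Zane ∩ Hiro ∩ Freya: 08:00-11:00, 12:00-15:00.
Keanu ∩ Zane ∩ Hiro ∩ Freya ∩ Uma: 08:00-11:00, 12:00-15:00.
So the common availability across everyone is 08:00-11:00, 12:00-15:00.
The longest is 08:00-11:00 at 180 minutes.

180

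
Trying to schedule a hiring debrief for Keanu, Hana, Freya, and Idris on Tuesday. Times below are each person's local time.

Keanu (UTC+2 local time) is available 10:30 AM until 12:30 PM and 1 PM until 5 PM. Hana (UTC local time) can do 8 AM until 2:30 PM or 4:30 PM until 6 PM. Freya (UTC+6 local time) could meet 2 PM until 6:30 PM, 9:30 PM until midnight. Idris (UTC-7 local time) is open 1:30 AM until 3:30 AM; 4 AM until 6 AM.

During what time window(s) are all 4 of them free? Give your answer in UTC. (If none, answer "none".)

08:30-10:30, 11:00-12:30

Keanu in UTC: 08:30-10:30, 11:00-15:00 (subtract 2h to convert from UTC+2).
Hana in UTC: 08:00-14:30, 16:30-18:00.
Freya in UTC: 08:00-12:30, 15:30-18:00 (subtract 6h to convert from UTC+6).
Idris in UTC: 08:30-10:30, 11:00-13:00 (add 7h to convert from UTC-7).
Keanu ∩ Hana: 08:30-10:30, 11:00-14:30.
Keanu ∩ Hana ∩ Freya: 08:30-10:30, 11:00-12:30.
Keanu ∩ Hana ∩ Freya ∩ Idris: 08:30-10:30, 11:00-12:30.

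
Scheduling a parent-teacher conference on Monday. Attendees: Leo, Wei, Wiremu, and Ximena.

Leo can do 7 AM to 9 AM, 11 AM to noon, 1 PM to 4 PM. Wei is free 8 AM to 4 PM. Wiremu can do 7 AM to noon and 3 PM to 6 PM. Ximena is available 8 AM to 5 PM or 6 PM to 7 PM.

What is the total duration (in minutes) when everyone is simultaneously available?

180

Leo ∩ Wei: 08:00-09:00, 11:00-12:00, 13:00-16:00.
Leo ∩ Wei ∩ Wiremu: 08:00-09:00, 11:00-12:00, 15:00-16:00.
Leo ∩ Wei ∩ Wiremu ∩ Ximena: 08:00-09:00, 11:00-12:00, 15:00-16:00.
Summing the common windows: 60 + 60 + 60 = 180 minutes.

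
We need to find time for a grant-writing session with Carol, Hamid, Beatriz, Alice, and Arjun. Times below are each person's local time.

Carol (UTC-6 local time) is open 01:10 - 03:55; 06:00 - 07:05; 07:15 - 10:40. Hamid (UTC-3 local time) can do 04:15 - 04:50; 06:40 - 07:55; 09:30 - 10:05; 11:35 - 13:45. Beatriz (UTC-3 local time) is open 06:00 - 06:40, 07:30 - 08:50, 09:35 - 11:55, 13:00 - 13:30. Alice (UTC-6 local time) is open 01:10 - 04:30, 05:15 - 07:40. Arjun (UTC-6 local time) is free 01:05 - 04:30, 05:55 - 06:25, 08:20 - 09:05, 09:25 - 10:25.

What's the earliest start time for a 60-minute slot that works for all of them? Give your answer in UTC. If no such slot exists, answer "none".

Carol in UTC: 07:10-09:55, 12:00-13:05, 13:15-16:40 (add 6h to convert from UTC-6).
Hamid in UTC: 07:15-07:50, 09:40-10:55, 12:30-13:05, 14:35-16:45 (add 3h to convert from UTC-3).
Beatriz in UTC: 09:00-09:40, 10:30-11:50, 12:35-14:55, 16:00-16:30 (add 3h to convert from UTC-3).
Alice in UTC: 07:10-10:30, 11:15-13:40 (add 6h to convert from UTC-6).
Arjun in UTC: 07:05-10:30, 11:55-12:25, 14:20-15:05, 15:25-16:25 (add 6h to convert from UTC-6).
Carol ∩ Hamid: 07:15-07:50, 09:40-09:55, 12:30-13:05, 14:35-16:40.
Carol ∩ Hamid ∩ Beatriz: 12:35-13:05, 14:35-14:55, 16:00-16:30.
Carol ∩ Hamid ∩ Beatriz ∩ Alice: 12:35-13:05.
Carol ∩ Hamid ∩ Beatriz ∩ Alice ∩ Arjun: ∅.
There is no time when everyone is free.
No common window is at least 60 minutes long.

none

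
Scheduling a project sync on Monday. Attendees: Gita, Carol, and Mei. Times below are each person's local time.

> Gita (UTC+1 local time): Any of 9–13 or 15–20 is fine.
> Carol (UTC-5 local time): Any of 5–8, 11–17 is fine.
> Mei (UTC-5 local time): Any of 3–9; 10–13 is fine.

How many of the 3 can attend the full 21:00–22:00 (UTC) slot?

Gita in UTC: 08:00-12:00, 14:00-19:00 (subtract 1h to convert from UTC+1).
Carol in UTC: 10:00-13:00, 16:00-22:00 (add 5h to convert from UTC-5).
Mei in UTC: 08:00-14:00, 15:00-18:00 (add 5h to convert from UTC-5).
Carol can make the full 21:00-22:00 slot — that's 1.

1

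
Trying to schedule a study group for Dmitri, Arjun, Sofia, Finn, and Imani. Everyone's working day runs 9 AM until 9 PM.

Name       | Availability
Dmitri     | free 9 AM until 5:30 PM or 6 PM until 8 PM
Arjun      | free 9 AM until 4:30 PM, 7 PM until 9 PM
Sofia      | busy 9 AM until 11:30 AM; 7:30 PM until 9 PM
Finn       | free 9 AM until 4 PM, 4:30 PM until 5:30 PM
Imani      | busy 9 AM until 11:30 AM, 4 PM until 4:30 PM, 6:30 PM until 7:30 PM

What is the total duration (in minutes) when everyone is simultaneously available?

Dmitri free: 09:00-17:30, 18:00-20:00.
Arjun free: 09:00-16:30, 19:00-21:00.
Sofia free: 11:30-19:30 (invert busy blocks within the working day).
Finn free: 09:00-16:00, 16:30-17:30.
Imani free: 11:30-16:00, 16:30-18:30, 19:30-21:00 (invert busy blocks within the working day).
Dmitri ∩ Arjun: 09:00-16:30, 19:00-20:00.
Dmitri ∩ Arjun ∩ Sofia: 11:30-16:30, 19:00-19:30.
Dmitri ∩ Arjun ∩ Sofia ∩ Finn: 11:30-16:00.
Dmitri ∩ Arjun ∩ Sofia ∩ Finn ∩ Imani: 11:30-16:00.
So the common availability across everyone is 11:30-16:00.
That's a single block of 270 minutes.

270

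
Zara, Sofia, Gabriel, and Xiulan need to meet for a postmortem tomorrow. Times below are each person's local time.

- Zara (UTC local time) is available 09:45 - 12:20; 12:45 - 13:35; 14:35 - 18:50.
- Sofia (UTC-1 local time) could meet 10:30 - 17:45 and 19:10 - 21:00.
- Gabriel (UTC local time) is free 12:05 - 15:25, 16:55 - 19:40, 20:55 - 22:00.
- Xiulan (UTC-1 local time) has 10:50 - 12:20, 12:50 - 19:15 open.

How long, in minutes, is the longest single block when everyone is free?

110

Zara in UTC: 09:45-12:20, 12:45-13:35, 14:35-18:50.
Sofia in UTC: 11:30-18:45, 20:10-22:00 (add 1h to convert from UTC-1).
Gabriel in UTC: 12:05-15:25, 16:55-19:40, 20:55-22:00.
Xiulan in UTC: 11:50-13:20, 13:50-20:15 (add 1h to convert from UTC-1).
Zara ∩ Sofia: 11:30-12:20, 12:45-13:35, 14:35-18:45.
Zara ∩ Sofia ∩ Gabriel: 12:05-12:20, 12:45-13:35, 14:35-15:25, 16:55-18:45.
Zara ∩ Sofia ∩ Gabriel ∩ Xiulan: 12:05-12:20, 12:45-13:20, 14:35-15:25, 16:55-18:45.
The longest is 16:55-18:45 at 110 minutes.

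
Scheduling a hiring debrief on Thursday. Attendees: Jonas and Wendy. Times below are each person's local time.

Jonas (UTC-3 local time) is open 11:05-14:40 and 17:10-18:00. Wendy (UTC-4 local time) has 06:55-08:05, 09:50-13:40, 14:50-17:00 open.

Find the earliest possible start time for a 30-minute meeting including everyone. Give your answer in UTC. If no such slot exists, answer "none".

Jonas in UTC: 14:05-17:40, 20:10-21:00 (add 3h to convert from UTC-3).
Wendy in UTC: 10:55-12:05, 13:50-17:40, 18:50-21:00 (add 4h to convert from UTC-4).
Jonas ∩ Wendy: 14:05-17:40, 20:10-21:00.
The first common window of at least 30 minutes is 14:05-17:40, so the earliest start is 14:05.

14:05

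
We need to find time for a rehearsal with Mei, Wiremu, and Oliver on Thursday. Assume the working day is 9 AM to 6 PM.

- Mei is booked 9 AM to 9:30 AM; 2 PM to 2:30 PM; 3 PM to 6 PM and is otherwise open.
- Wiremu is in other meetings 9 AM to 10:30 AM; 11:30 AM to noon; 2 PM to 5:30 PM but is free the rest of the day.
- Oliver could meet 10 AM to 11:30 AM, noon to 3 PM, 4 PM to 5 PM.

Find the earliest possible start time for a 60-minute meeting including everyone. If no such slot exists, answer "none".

10:30

Mei free: 09:30-14:00, 14:30-15:00 (invert busy blocks within the working day).
Wiremu free: 10:30-11:30, 12:00-14:00, 17:30-18:00 (invert busy blocks within the working day).
Oliver free: 10:00-11:30, 12:00-15:00, 16:00-17:00.
Mei ∩ Wiremu: 10:30-11:30, 12:00-14:00.
Mei ∩ Wiremu ∩ Oliver: 10:30-11:30, 12:00-14:00.
The first common window of at least 60 minutes is 10:30-11:30, so the earliest start is 10:30.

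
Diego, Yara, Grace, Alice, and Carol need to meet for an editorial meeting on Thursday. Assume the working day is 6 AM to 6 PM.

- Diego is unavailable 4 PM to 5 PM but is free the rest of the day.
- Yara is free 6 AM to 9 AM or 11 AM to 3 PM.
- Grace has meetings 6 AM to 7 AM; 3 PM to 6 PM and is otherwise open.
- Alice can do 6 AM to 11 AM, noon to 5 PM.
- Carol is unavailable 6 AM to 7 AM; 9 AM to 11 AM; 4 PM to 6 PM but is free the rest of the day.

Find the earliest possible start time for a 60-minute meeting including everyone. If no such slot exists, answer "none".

07:00

Diego free: 06:00-16:00, 17:00-18:00 (invert busy blocks within the working day).
Yara free: 06:00-09:00, 11:00-15:00.
Grace free: 07:00-15:00 (invert busy blocks within the working day).
Alice free: 06:00-11:00, 12:00-17:00.
Carol free: 07:00-09:00, 11:00-16:00 (invert busy blocks within the working day).
Diego ∩ Yara: 06:00-09:00, 11:00-15:00.
Diego ∩ Yara ∩ Grace: 07:00-09:00, 11:00-15:00.
Diego ∩ Yara ∩ Grace ∩ Alice: 07:00-09:00, 12:00-15:00.
Diego ∩ Yara ∩ Grace ∩ Alice ∩ Carol: 07:00-09:00, 12:00-15:00.
The first common window of at least 60 minutes is 07:00-09:00, so the earliest start is 07:00.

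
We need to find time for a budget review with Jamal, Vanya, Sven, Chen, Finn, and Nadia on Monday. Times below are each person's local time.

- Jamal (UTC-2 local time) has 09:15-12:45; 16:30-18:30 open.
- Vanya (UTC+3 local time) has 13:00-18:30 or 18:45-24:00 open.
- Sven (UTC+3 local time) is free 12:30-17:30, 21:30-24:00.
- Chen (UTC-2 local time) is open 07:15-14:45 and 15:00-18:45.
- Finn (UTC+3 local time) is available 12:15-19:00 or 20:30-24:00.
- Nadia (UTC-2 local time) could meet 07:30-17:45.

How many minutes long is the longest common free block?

195

Jamal in UTC: 11:15-14:45, 18:30-20:30 (add 2h to convert from UTC-2).
Vanya in UTC: 10:00-15:30, 15:45-21:00 (subtract 3h to convert from UTC+3).
Sven in UTC: 09:30-14:30, 18:30-21:00 (subtract 3h to convert from UTC+3).
Chen in UTC: 09:15-16:45, 17:00-20:45 (add 2h to convert from UTC-2).
Finn in UTC: 09:15-16:00, 17:30-21:00 (subtract 3h to convert from UTC+3).
Nadia in UTC: 09:30-19:45 (add 2h to convert from UTC-2).
Jamal ∩ Vanya: 11:15-14:45, 18:30-20:30.
Jamal ∩ Vanya ∩ Sven: 11:15-14:30, 18:30-20:30.
Jamal ∩ Vanya ∩ Sven ∩ Chen: 11:15-14:30, 18:30-20:30.
Jamal ∩ Vanya ∩ Sven ∩ Chen ∩ Finn: 11:15-14:30, 18:30-20:30.
Jamal ∩ Vanya ∩ Sven ∩ Chen ∩ Finn ∩ Nadia: 11:15-14:30, 18:30-19:45.
So the common availability across everyone is 11:15-14:30, 18:30-19:45.
The longest is 11:15-14:30 at 195 minutes.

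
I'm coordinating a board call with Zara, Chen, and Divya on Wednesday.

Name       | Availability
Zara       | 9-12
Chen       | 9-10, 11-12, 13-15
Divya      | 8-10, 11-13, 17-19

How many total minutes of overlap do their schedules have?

Zara ∩ Chen: 09:00-10:00, 11:00-12:00.
Zara ∩ Chen ∩ Divya: 09:00-10:00, 11:00-12:00.
Summing the common windows: 60 + 60 = 120 minutes.

120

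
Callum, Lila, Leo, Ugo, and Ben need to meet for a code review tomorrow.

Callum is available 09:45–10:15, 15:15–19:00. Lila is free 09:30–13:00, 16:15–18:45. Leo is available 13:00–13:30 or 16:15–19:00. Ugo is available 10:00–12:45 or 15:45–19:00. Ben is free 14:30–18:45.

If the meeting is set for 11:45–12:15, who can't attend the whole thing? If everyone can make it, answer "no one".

Callum: not fully free for 11:45-12:15. Lila: free for 11:45-12:15. Leo: not fully free for 11:45-12:15. Ugo: free for 11:45-12:15. Ben: not fully free for 11:45-12:15.

Ben, Callum, Leo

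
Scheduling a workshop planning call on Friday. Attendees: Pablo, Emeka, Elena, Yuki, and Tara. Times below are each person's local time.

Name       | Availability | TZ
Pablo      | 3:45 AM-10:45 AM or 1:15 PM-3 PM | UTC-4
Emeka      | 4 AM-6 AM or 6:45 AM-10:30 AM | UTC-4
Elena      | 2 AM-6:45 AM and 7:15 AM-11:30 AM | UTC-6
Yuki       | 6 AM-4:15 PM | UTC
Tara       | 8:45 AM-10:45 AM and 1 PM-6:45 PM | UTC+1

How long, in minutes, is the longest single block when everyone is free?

105

Pablo in UTC: 07:45-14:45, 17:15-19:00 (add 4h to convert from UTC-4).
Emeka in UTC: 08:00-10:00, 10:45-14:30 (add 4h to convert from UTC-4).
Elena in UTC: 08:00-12:45, 13:15-17:30 (add 6h to convert from UTC-6).
Yuki in UTC: 06:00-16:15.
Tara in UTC: 07:45-09:45, 12:00-17:45 (subtract 1h to convert from UTC+1).
Pablo ∩ Emeka: 08:00-10:00, 10:45-14:30.
Pablo ∩ Emeka ∩ Elena: 08:00-10:00, 10:45-12:45, 13:15-14:30.
Pablo ∩ Emeka ∩ Elena ∩ Yuki: 08:00-10:00, 10:45-12:45, 13:15-14:30.
Pablo ∩ Emeka ∩ Elena ∩ Yuki ∩ Tara: 08:00-09:45, 12:00-12:45, 13:15-14:30.
The longest is 08:00-09:45 at 105 minutes.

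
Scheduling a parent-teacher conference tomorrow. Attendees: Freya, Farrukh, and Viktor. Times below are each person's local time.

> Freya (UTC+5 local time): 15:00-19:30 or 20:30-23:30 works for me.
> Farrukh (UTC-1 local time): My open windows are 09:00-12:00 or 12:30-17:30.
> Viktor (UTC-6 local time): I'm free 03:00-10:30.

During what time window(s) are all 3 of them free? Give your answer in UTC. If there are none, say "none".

10:00-13:00, 13:30-14:30, 15:30-16:30

Freya in UTC: 10:00-14:30, 15:30-18:30 (subtract 5h to convert from UTC+5).
Farrukh in UTC: 10:00-13:00, 13:30-18:30 (add 1h to convert from UTC-1).
Viktor in UTC: 09:00-16:30 (add 6h to convert from UTC-6).
Freya ∩ Farrukh: 10:00-13:00, 13:30-14:30, 15:30-18:30.
Freya ∩ Farrukh ∩ Viktor: 10:00-13:00, 13:30-14:30, 15:30-16:30.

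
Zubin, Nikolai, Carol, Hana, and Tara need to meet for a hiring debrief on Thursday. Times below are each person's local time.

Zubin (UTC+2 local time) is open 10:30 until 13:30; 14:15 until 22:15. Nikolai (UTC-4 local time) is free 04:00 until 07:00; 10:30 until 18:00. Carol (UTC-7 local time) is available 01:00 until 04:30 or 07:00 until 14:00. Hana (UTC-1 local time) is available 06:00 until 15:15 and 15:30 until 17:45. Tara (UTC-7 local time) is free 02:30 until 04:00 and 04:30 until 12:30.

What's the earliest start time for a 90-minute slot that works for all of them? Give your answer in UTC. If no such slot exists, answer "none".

09:30

Zubin in UTC: 08:30-11:30, 12:15-20:15 (subtract 2h to convert from UTC+2).
Nikolai in UTC: 08:00-11:00, 14:30-22:00 (add 4h to convert from UTC-4).
Carol in UTC: 08:00-11:30, 14:00-21:00 (add 7h to convert from UTC-7).
Hana in UTC: 07:00-16:15, 16:30-18:45 (add 1h to convert from UTC-1).
Tara in UTC: 09:30-11:00, 11:30-19:30 (add 7h to convert from UTC-7).
Zubin ∩ Nikolai: 08:30-11:00, 14:30-20:15.
Zubin ∩ Nikolai ∩ Carol: 08:30-11:00, 14:30-20:15.
Zubin ∩ Nikolai ∩ Carol ∩ Hana: 08:30-11:00, 14:30-16:15, 16:30-18:45.
Zubin ∩ Nikolai ∩ Carol ∩ Hana ∩ Tara: 09:30-11:00, 14:30-16:15, 16:30-18:45.
The first common window of at least 90 minutes is 09:30-11:00, so the earliest start is 09:30.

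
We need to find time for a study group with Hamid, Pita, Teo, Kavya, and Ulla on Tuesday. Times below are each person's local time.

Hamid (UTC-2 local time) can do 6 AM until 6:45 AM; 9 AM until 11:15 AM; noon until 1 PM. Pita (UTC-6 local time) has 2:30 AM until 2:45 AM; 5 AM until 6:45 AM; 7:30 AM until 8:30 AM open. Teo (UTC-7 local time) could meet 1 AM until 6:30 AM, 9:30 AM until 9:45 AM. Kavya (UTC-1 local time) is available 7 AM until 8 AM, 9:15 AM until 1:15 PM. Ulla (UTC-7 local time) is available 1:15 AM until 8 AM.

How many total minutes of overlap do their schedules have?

120

Hamid in UTC: 08:00-08:45, 11:00-13:15, 14:00-15:00 (add 2h to convert from UTC-2).
Pita in UTC: 08:30-08:45, 11:00-12:45, 13:30-14:30 (add 6h to convert from UTC-6).
Teo in UTC: 08:00-13:30, 16:30-16:45 (add 7h to convert from UTC-7).
Kavya in UTC: 08:00-09:00, 10:15-14:15 (add 1h to convert from UTC-1).
Ulla in UTC: 08:15-15:00 (add 7h to convert from UTC-7).
Hamid ∩ Pita: 08:30-08:45, 11:00-12:45, 14:00-14:30.
Hamid ∩ Pita ∩ Teo: 08:30-08:45, 11:00-12:45.
Hamid ∩ Pita ∩ Teo ∩ Kavya: 08:30-08:45, 11:00-12:45.
Hamid ∩ Pita ∩ Teo ∩ Kavya ∩ Ulla: 08:30-08:45, 11:00-12:45.
Summing the common windows: 15 + 105 = 120 minutes.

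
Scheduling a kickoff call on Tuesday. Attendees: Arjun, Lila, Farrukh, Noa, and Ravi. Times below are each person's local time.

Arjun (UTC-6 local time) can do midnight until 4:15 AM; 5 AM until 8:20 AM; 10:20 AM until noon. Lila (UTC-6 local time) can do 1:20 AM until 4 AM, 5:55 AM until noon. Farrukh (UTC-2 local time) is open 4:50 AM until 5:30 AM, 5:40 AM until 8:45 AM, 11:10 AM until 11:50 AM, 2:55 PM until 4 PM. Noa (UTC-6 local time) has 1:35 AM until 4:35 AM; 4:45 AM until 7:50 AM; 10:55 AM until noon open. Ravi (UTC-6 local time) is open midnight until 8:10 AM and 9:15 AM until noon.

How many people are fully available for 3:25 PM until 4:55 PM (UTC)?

2

Arjun in UTC: 06:00-10:15, 11:00-14:20, 16:20-18:00 (add 6h to convert from UTC-6).
Lila in UTC: 07:20-10:00, 11:55-18:00 (add 6h to convert from UTC-6).
Farrukh in UTC: 06:50-07:30, 07:40-10:45, 13:10-13:50, 16:55-18:00 (add 2h to convert from UTC-2).
Noa in UTC: 07:35-10:35, 10:45-13:50, 16:55-18:00 (add 6h to convert from UTC-6).
Ravi in UTC: 06:00-14:10, 15:15-18:00 (add 6h to convert from UTC-6).
Lila and Ravi can make the full 15:25-16:55 slot — that's 2.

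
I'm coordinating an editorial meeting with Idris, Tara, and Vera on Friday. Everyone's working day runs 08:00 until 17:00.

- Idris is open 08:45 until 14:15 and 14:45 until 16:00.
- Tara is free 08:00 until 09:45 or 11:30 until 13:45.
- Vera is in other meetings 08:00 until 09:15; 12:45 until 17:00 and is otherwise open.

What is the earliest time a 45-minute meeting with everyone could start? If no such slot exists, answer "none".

11:30

Idris free: 08:45-14:15, 14:45-16:00.
Tara free: 08:00-09:45, 11:30-13:45.
Vera free: 09:15-12:45 (invert busy blocks within the working day).
Idris ∩ Tara: 08:45-09:45, 11:30-13:45.
Idris ∩ Tara ∩ Vera: 09:15-09:45, 11:30-12:45.
So the common availability across everyone is 09:15-09:45, 11:30-12:45.
The first common window of at least 45 minutes is 11:30-12:45, so the earliest start is 11:30.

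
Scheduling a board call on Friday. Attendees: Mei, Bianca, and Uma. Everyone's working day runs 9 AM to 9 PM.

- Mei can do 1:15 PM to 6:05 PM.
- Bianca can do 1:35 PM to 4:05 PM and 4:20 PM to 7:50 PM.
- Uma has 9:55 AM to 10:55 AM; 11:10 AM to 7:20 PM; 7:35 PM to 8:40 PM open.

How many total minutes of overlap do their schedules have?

Mei ∩ Bianca: 13:35-16:05, 16:20-18:05.
Mei ∩ Bianca ∩ Uma: 13:35-16:05, 16:20-18:05.
Summing the common windows: 150 + 105 = 255 minutes.

255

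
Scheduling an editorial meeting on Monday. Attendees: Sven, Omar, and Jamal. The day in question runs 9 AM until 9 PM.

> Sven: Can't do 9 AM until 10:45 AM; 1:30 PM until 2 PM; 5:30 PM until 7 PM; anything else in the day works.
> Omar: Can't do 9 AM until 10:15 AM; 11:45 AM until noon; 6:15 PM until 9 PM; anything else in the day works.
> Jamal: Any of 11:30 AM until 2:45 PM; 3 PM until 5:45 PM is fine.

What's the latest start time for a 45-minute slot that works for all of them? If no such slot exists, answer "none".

Sven free: 10:45-13:30, 14:00-17:30, 19:00-21:00 (invert busy blocks within the working day).
Omar free: 10:15-11:45, 12:00-18:15 (invert busy blocks within the working day).
Jamal free: 11:30-14:45, 15:00-17:45.
Sven ∩ Omar: 10:45-11:45, 12:00-13:30, 14:00-17:30.
Sven ∩ Omar ∩ Jamal: 11:30-11:45, 12:00-13:30, 14:00-14:45, 15:00-17:30.
Those are the intersection windows.
The last common window of at least 45 minutes is 15:00-17:30; a 45-minute meeting can start as late as 16:45 and still end by 17:30.

16:45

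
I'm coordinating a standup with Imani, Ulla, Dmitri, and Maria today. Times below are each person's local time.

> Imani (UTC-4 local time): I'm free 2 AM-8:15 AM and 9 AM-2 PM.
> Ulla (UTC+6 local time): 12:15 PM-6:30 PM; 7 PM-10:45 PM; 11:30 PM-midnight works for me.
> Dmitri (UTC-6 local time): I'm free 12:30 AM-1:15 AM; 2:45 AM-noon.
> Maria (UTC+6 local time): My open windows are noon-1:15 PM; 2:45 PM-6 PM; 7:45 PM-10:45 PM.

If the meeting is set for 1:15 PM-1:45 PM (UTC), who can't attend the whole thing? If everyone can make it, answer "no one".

Maria

Imani in UTC: 06:00-12:15, 13:00-18:00 (add 4h to convert from UTC-4).
Ulla in UTC: 06:15-12:30, 13:00-16:45, 17:30-18:00 (subtract 6h to convert from UTC+6).
Dmitri in UTC: 06:30-07:15, 08:45-18:00 (add 6h to convert from UTC-6).
Maria in UTC: 06:00-07:15, 08:45-12:00, 13:45-16:45 (subtract 6h to convert from UTC+6).
Imani: free for 13:15-13:45. Ulla: free for 13:15-13:45. Dmitri: free for 13:15-13:45. Maria: not fully free for 13:15-13:45.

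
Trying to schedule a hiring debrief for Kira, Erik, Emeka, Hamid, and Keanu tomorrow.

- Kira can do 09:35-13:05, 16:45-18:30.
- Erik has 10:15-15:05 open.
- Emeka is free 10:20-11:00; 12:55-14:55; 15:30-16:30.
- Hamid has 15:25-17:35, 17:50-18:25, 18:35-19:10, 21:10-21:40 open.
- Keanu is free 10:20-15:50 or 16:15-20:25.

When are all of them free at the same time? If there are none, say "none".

Kira ∩ Erik: 10:15-13:05.
Kira ∩ Erik ∩ Emeka: 10:20-11:00, 12:55-13:05.
Kira ∩ Erik ∩ Emeka ∩ Hamid: ∅.
Kira ∩ Erik ∩ Emeka ∩ Hamid ∩ Keanu: ∅.
There is no time when everyone is free.

none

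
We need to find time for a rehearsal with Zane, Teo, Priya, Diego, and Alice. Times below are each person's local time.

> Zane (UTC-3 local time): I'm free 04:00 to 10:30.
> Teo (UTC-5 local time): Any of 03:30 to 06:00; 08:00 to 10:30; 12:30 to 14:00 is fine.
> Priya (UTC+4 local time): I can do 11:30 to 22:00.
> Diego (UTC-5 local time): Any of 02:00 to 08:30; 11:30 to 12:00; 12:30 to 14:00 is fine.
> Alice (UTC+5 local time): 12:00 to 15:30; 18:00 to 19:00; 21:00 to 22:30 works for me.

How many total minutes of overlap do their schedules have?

Zane in UTC: 07:00-13:30 (add 3h to convert from UTC-3).
Teo in UTC: 08:30-11:00, 13:00-15:30, 17:30-19:00 (add 5h to convert from UTC-5).
Priya in UTC: 07:30-18:00 (subtract 4h to convert from UTC+4).
Diego in UTC: 07:00-13:30, 16:30-17:00, 17:30-19:00 (add 5h to convert from UTC-5).
Alice in UTC: 07:00-10:30, 13:00-14:00, 16:00-17:30 (subtract 5h to convert from UTC+5).
Zane ∩ Teo: 08:30-11:00, 13:00-13:30.
Zane ∩ Teo ∩ Priya: 08:30-11:00, 13:00-13:30.
Zane ∩ Teo ∩ Priya ∩ Diego: 08:30-11:00, 13:00-13:30.
Zane ∩ Teo ∩ Priya ∩ Diego ∩ Alice: 08:30-10:30, 13:00-13:30.
Summing the common windows: 120 + 30 = 150 minutes.

150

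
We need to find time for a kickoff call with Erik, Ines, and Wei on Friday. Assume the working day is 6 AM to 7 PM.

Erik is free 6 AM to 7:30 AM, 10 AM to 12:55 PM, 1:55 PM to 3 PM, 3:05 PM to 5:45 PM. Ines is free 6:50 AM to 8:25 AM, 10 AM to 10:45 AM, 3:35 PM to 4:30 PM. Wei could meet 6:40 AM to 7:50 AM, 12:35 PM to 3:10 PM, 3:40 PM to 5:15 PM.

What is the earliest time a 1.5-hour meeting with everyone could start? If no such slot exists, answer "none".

Erik ∩ Ines: 06:50-07:30, 10:00-10:45, 15:35-16:30.
Erik ∩ Ines ∩ Wei: 06:50-07:30, 15:40-16:30.
No common window is at least 90 minutes long.

none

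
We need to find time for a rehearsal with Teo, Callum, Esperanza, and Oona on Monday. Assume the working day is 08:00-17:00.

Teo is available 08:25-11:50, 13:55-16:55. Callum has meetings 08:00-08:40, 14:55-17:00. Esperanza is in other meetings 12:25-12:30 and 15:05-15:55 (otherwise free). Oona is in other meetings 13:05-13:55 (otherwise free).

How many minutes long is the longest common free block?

190

Teo free: 08:25-11:50, 13:55-16:55.
Callum free: 08:40-14:55 (invert busy blocks within the working day).
Esperanza free: 08:00-12:25, 12:30-15:05, 15:55-17:00 (invert busy blocks within the working day).
Oona free: 08:00-13:05, 13:55-17:00 (invert busy blocks within the working day).
Teo ∩ Callum: 08:40-11:50, 13:55-14:55.
Teo ∩ Callum ∩ Esperanza: 08:40-11:50, 13:55-14:55.
Teo ∩ Callum ∩ Esperanza ∩ Oona: 08:40-11:50, 13:55-14:55.
The longest is 08:40-11:50 at 190 minutes.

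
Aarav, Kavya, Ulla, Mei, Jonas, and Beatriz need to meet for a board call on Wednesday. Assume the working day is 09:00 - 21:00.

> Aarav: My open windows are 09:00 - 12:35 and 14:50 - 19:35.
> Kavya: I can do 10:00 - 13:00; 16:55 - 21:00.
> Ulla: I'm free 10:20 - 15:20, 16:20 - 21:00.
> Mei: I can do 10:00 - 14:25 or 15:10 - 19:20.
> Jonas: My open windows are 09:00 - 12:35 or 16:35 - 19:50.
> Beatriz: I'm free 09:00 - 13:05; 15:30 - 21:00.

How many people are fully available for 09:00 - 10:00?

3

Aarav, Jonas, and Beatriz can make the full 09:00-10:00 slot — that's 3.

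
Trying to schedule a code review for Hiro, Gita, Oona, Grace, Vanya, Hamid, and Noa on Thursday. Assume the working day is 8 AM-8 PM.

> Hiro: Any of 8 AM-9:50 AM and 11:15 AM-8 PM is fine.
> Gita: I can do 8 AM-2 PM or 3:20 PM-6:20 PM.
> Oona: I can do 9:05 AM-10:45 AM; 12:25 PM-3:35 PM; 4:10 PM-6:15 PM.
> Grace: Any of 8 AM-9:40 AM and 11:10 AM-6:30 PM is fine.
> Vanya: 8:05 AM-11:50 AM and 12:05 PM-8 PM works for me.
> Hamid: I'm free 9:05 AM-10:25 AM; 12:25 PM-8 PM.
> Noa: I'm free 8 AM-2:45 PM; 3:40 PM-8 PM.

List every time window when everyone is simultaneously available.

Hiro ∩ Gita: 08:00-09:50, 11:15-14:00, 15:20-18:20.
Hiro ∩ Gita ∩ Oona: 09:05-09:50, 12:25-14:00, 15:20-15:35, 16:10-18:15.
Hiro ∩ Gita ∩ Oona ∩ Grace: 09:05-09:40, 12:25-14:00, 15:20-15:35, 16:10-18:15.
Hiro ∩ Gita ∩ Oona ∩ Grace ∩ Vanya: 09:05-09:40, 12:25-14:00, 15:20-15:35, 16:10-18:15.
Hiro ∩ Gita ∩ Oona ∩ Grace ∩ Vanya ∩ Hamid: 09:05-09:40, 12:25-14:00, 15:20-15:35, 16:10-18:15.
Hiro ∩ Gita ∩ Oona ∩ Grace ∩ Vanya ∩ Hamid ∩ Noa: 09:05-09:40, 12:25-14:00, 16:10-18:15.
So the common availability across everyone is 09:05-09:40, 12:25-14:00, 16:10-18:15.

09:05-09:40, 12:25-14:00, 16:10-18:15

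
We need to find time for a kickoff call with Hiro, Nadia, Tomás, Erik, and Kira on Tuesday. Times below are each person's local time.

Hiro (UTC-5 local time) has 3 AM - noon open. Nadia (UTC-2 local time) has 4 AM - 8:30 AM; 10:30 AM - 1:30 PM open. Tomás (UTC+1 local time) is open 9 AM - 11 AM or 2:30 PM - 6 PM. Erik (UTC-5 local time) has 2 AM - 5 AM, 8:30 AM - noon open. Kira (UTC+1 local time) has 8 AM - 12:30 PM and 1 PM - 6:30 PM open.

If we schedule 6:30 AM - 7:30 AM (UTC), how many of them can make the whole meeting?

1

Hiro in UTC: 08:00-17:00 (add 5h to convert from UTC-5).
Nadia in UTC: 06:00-10:30, 12:30-15:30 (add 2h to convert from UTC-2).
Tomás in UTC: 08:00-10:00, 13:30-17:00 (subtract 1h to convert from UTC+1).
Erik in UTC: 07:00-10:00, 13:30-17:00 (add 5h to convert from UTC-5).
Kira in UTC: 07:00-11:30, 12:00-17:30 (subtract 1h to convert from UTC+1).
Nadia can make the full 06:30-07:30 slot — that's 1.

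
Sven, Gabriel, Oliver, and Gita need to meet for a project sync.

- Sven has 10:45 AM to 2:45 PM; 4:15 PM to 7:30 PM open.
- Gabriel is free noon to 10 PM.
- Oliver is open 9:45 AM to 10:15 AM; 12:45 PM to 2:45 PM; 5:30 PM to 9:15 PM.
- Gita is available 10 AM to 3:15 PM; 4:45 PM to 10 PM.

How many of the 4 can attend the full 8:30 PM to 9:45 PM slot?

Gabriel and Gita can make the full 20:30-21:45 slot — that's 2.

2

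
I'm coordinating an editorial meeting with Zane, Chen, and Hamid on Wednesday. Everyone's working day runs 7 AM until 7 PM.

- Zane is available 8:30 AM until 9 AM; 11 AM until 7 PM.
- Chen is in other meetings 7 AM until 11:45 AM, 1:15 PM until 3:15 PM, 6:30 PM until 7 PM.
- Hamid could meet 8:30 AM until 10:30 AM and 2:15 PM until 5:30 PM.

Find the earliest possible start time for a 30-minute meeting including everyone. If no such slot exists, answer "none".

15:15

Zane free: 08:30-09:00, 11:00-19:00.
Chen free: 11:45-13:15, 15:15-18:30 (invert busy blocks within the working day).
Hamid free: 08:30-10:30, 14:15-17:30.
Zane ∩ Chen: 11:45-13:15, 15:15-18:30.
Zane ∩ Chen ∩ Hamid: 15:15-17:30.
Those are the intersection windows.
The first common window of at least 30 minutes is 15:15-17:30, so the earliest start is 15:15.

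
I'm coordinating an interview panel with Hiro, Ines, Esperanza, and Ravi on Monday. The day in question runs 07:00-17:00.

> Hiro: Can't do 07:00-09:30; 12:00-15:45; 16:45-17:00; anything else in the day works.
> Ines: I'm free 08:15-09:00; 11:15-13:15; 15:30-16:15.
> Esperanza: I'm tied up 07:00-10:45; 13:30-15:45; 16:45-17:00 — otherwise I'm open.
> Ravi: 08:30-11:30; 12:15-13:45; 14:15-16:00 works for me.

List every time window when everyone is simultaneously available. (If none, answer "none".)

Hiro free: 09:30-12:00, 15:45-16:45 (invert busy blocks within the working day).
Ines free: 08:15-09:00, 11:15-13:15, 15:30-16:15.
Esperanza free: 10:45-13:30, 15:45-16:45 (invert busy blocks within the working day).
Ravi free: 08:30-11:30, 12:15-13:45, 14:15-16:00.
Hiro ∩ Ines: 11:15-12:00, 15:45-16:15.
Hiro ∩ Ines ∩ Esperanza: 11:15-12:00, 15:45-16:15.
Hiro ∩ Ines ∩ Esperanza ∩ Ravi: 11:15-11:30, 15:45-16:00.

11:15-11:30, 15:45-16:00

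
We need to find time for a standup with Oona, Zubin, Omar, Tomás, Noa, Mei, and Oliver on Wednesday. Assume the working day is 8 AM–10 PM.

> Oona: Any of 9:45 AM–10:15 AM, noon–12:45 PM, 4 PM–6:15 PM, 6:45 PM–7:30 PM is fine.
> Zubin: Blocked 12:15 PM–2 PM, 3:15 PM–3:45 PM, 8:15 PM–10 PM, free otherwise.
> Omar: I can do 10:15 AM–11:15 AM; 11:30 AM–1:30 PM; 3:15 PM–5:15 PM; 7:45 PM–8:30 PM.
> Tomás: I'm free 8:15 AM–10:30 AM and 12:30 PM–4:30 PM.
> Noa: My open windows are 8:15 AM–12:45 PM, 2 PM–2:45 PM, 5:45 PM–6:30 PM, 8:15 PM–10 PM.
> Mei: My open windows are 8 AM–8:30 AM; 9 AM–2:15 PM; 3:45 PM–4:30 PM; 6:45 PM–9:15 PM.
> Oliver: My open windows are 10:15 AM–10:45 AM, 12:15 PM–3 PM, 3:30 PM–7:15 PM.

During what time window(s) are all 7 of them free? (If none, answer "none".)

Oona free: 09:45-10:15, 12:00-12:45, 16:00-18:15, 18:45-19:30.
Zubin free: 08:00-12:15, 14:00-15:15, 15:45-20:15 (invert busy blocks within the working day).
Omar free: 10:15-11:15, 11:30-13:30, 15:15-17:15, 19:45-20:30.
Tomás free: 08:15-10:30, 12:30-16:30.
Noa free: 08:15-12:45, 14:00-14:45, 17:45-18:30, 20:15-22:00.
Mei free: 08:00-08:30, 09:00-14:15, 15:45-16:30, 18:45-21:15.
Oliver free: 10:15-10:45, 12:15-15:00, 15:30-19:15.
Oona ∩ Zubin: 09:45-10:15, 12:00-12:15, 16:00-18:15, 18:45-19:30.
Oona ∩ Zubin ∩ Omar: 12:00-12:15, 16:00-17:15.
Oona ∩ Zubin ∩ Omar ∩ Tomás: 16:00-16:30.
Oona ∩ Zubin ∩ Omar ∩ Tomás ∩ Noa: ∅.
Oona ∩ Zubin ∩ Omar ∩ Tomás ∩ Noa ∩ Mei: ∅.
Oona ∩ Zubin ∩ Omar ∩ Tomás ∩ Noa ∩ Mei ∩ Oliver: ∅.
There is no time when everyone is free.

none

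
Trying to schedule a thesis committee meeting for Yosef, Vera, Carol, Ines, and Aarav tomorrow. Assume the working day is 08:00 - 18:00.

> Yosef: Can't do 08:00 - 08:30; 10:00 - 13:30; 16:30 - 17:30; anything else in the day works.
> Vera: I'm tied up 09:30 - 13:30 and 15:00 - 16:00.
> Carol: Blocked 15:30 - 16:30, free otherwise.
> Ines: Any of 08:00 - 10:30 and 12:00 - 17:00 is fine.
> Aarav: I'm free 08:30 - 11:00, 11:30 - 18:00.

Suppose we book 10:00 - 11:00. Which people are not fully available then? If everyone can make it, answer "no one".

Yosef free: 08:30-10:00, 13:30-16:30, 17:30-18:00 (invert busy blocks within the working day).
Vera free: 08:00-09:30, 13:30-15:00, 16:00-18:00 (invert busy blocks within the working day).
Carol free: 08:00-15:30, 16:30-18:00 (invert busy blocks within the working day).
Ines free: 08:00-10:30, 12:00-17:00.
Aarav free: 08:30-11:00, 11:30-18:00.
Yosef: not fully free for 10:00-11:00. Vera: not fully free for 10:00-11:00. Carol: free for 10:00-11:00. Ines: not fully free for 10:00-11:00. Aarav: free for 10:00-11:00.

Ines, Vera, Yosef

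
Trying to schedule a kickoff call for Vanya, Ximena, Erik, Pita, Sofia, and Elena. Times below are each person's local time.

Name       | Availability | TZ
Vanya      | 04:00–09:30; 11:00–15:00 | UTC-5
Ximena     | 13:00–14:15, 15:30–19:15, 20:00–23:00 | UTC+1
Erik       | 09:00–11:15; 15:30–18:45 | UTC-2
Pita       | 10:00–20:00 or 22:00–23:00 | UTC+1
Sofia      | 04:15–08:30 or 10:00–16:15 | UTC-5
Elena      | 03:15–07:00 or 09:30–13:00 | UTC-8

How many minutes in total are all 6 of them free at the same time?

120

Vanya in UTC: 09:00-14:30, 16:00-20:00 (add 5h to convert from UTC-5).
Ximena in UTC: 12:00-13:15, 14:30-18:15, 19:00-22:00 (subtract 1h to convert from UTC+1).
Erik in UTC: 11:00-13:15, 17:30-20:45 (add 2h to convert from UTC-2).
Pita in UTC: 09:00-19:00, 21:00-22:00 (subtract 1h to convert from UTC+1).
Sofia in UTC: 09:15-13:30, 15:00-21:15 (add 5h to convert from UTC-5).
Elena in UTC: 11:15-15:00, 17:30-21:00 (add 8h to convert from UTC-8).
Vanya ∩ Ximena: 12:00-13:15, 16:00-18:15, 19:00-20:00.
Vanya ∩ Ximena ∩ Erik: 12:00-13:15, 17:30-18:15, 19:00-20:00.
Vanya ∩ Ximena ∩ Erik ∩ Pita: 12:00-13:15, 17:30-18:15.
Vanya ∩ Ximena ∩ Erik ∩ Pita ∩ Sofia: 12:00-13:15, 17:30-18:15.
Vanya ∩ Ximena ∩ Erik ∩ Pita ∩ Sofia ∩ Elena: 12:00-13:15, 17:30-18:15.
So the common availability across everyone is 12:00-13:15, 17:30-18:15.
Summing the common windows: 75 + 45 = 120 minutes.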